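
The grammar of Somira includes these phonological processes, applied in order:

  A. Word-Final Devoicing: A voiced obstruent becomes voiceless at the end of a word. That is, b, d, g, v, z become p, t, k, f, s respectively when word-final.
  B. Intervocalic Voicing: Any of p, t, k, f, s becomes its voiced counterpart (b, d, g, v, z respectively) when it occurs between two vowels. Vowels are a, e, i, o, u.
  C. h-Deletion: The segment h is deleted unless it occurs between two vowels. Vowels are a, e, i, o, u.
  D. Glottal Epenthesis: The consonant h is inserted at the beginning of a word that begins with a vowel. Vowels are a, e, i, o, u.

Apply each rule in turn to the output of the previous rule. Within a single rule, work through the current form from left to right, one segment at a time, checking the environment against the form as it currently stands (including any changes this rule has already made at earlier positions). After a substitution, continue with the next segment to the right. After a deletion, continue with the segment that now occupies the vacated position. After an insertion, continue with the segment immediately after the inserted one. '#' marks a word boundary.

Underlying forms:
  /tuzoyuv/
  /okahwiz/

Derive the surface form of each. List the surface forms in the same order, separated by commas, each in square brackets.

/tuzoyuv/:
  A Word-Final Devoicing: [tuzoyuv] → [tuzoyuf]
  B Intervocalic Voicing: no change — [tuzoyuf]
  C h-Deletion: no change — [tuzoyuf]
  D Glottal Epenthesis: no change — [tuzoyuf]
/okahwiz/:
  A Word-Final Devoicing: [okahwiz] → [okahwis]
  B Intervocalic Voicing: [okahwis] → [ogahwis]
  C h-Deletion: [ogahwis] → [ogawis]
  D Glottal Epenthesis: [ogawis] → [hogawis]

[tuzoyuf], [hogawis]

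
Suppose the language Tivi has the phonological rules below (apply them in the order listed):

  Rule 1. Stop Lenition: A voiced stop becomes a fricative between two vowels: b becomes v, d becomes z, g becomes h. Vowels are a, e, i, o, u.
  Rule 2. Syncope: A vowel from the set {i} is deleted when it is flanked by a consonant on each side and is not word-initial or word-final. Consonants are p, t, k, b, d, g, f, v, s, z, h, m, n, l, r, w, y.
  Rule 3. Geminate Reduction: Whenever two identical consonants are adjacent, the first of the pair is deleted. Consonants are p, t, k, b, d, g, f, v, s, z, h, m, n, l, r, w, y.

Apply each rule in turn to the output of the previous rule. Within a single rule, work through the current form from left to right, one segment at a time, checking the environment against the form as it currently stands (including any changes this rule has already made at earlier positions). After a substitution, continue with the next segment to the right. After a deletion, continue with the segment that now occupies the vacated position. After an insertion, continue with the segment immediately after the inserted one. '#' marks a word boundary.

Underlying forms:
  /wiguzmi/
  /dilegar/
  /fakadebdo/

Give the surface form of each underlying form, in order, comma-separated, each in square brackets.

[whuzmi], [dlehar], [fakazebdo]

/wiguzmi/:
  Rule 1 Stop Lenition: [wiguzmi] → [wihuzmi]
  Rule 2 Syncope: [wihuzmi] → [whuzmi]
  Rule 3 Geminate Reduction: no change — [whuzmi]
/dilegar/:
  Rule 1 Stop Lenition: [dilegar] → [dilehar]
  Rule 2 Syncope: [dilehar] → [dlehar]
  Rule 3 Geminate Reduction: no change — [dlehar]
/fakadebdo/:
  Rule 1 Stop Lenition: [fakadebdo] → [fakazebdo]
  Rule 2 Syncope: no change — [fakazebdo]
  Rule 3 Geminate Reduction: no change — [fakazebdo]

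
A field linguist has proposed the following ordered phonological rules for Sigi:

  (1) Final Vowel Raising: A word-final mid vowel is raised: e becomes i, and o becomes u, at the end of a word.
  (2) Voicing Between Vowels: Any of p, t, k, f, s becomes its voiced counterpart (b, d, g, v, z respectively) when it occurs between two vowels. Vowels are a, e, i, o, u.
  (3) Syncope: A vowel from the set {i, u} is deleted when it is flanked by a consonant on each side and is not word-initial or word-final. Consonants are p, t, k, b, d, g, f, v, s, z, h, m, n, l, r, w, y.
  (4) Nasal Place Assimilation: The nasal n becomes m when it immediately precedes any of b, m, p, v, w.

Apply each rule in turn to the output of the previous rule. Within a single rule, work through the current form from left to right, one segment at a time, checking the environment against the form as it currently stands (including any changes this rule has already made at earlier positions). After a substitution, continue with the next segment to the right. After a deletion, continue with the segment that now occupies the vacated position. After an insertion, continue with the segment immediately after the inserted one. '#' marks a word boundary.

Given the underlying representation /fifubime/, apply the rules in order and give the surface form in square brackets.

[fvbmi]

(1) Final Vowel Raising: [fifubime] → [fifubimi]
(2) Voicing Between Vowels: [fifubimi] → [fivubimi]
(3) Syncope: [fivubimi] → [fvbmi]
(4) Nasal Place Assimilation: no change — [fvbmi]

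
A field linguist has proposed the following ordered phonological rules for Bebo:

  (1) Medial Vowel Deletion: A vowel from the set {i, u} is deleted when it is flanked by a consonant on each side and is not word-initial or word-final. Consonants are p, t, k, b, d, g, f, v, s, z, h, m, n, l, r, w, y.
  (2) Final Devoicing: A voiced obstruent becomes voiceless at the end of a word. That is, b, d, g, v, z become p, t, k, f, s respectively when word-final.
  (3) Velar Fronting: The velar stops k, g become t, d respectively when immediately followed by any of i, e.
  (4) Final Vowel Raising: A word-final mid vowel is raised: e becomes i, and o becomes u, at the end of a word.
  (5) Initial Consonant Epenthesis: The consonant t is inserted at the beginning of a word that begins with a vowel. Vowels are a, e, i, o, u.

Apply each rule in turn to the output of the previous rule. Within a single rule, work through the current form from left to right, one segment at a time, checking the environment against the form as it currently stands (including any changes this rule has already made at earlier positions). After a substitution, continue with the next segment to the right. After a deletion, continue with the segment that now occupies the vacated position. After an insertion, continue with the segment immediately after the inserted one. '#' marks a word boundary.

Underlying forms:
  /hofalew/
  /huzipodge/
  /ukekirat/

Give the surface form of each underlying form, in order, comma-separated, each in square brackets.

/hofalew/:
  (1) Medial Vowel Deletion: no change — [hofalew]
  (2) Final Devoicing: no change — [hofalew]
  (3) Velar Fronting: no change — [hofalew]
  (4) Final Vowel Raising: no change — [hofalew]
  (5) Initial Consonant Epenthesis: no change — [hofalew]
/huzipodge/:
  (1) Medial Vowel Deletion: [huzipodge] → [hzpodge]
  (2) Final Devoicing: no change — [hzpodge]
  (3) Velar Fronting: [hzpodge] → [hzpodde]
  (4) Final Vowel Raising: [hzpodde] → [hzpoddi]
  (5) Initial Consonant Epenthesis: no change — [hzpoddi]
/ukekirat/:
  (1) Medial Vowel Deletion: [ukekirat] → [ukekrat]
  (2) Final Devoicing: no change — [ukekrat]
  (3) Velar Fronting: [ukekrat] → [utekrat]
  (4) Final Vowel Raising: no change — [utekrat]
  (5) Initial Consonant Epenthesis: [utekrat] → [tutekrat]

[hofalew], [hzpoddi], [tutekrat]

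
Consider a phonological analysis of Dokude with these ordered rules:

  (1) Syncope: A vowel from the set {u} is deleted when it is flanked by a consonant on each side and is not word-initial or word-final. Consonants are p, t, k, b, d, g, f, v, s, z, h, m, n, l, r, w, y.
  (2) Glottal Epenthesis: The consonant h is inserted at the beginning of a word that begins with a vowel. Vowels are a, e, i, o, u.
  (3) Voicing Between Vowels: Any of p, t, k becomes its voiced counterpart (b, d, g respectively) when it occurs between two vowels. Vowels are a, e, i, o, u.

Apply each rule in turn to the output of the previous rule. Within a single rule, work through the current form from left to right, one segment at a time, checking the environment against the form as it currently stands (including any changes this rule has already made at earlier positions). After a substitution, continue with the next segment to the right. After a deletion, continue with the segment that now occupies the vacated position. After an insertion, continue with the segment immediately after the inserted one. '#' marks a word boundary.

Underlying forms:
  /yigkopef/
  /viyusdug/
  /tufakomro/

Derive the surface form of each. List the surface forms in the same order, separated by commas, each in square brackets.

/yigkopef/:
  (1) Syncope: no change — [yigkopef]
  (2) Glottal Epenthesis: no change — [yigkopef]
  (3) Voicing Between Vowels: [yigkopef] → [yigkobef]
/viyusdug/:
  (1) Syncope: [viyusdug] → [viysdg]
  (2) Glottal Epenthesis: no change — [viysdg]
  (3) Voicing Between Vowels: no change — [viysdg]
/tufakomro/:
  (1) Syncope: [tufakomro] → [tfakomro]
  (2) Glottal Epenthesis: no change — [tfakomro]
  (3) Voicing Between Vowels: [tfakomro] → [tfagomro]

[yigkobef], [viysdg], [tfagomro]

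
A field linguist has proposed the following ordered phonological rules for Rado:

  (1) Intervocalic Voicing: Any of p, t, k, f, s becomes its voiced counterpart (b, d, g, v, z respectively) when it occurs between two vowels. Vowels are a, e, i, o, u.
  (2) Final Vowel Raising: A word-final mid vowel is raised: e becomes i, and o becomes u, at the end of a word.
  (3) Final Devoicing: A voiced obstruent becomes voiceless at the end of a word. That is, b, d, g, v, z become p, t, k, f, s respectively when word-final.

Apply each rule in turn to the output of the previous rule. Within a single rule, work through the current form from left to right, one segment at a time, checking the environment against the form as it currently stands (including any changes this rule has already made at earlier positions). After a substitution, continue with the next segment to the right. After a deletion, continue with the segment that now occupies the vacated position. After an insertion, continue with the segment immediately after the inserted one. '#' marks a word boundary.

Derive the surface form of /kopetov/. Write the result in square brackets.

(1) Intervocalic Voicing: [kopetov] → [kobedov]
(2) Final Vowel Raising: no change — [kobedov]
(3) Final Devoicing: [kobedov] → [kobedof]

[kobedof]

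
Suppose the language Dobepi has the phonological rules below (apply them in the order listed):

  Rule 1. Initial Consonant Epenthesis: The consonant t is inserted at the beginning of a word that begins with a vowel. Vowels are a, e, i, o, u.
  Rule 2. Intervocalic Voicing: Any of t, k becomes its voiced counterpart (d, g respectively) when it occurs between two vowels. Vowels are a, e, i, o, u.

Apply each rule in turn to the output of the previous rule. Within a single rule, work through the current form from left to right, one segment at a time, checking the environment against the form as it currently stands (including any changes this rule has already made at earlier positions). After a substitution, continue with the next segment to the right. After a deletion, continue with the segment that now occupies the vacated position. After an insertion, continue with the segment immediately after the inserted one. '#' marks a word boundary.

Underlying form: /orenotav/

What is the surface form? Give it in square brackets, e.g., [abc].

[torenodav]

Rule 1 Initial Consonant Epenthesis: [orenotav] → [torenotav]
Rule 2 Intervocalic Voicing: [torenotav] → [torenodav]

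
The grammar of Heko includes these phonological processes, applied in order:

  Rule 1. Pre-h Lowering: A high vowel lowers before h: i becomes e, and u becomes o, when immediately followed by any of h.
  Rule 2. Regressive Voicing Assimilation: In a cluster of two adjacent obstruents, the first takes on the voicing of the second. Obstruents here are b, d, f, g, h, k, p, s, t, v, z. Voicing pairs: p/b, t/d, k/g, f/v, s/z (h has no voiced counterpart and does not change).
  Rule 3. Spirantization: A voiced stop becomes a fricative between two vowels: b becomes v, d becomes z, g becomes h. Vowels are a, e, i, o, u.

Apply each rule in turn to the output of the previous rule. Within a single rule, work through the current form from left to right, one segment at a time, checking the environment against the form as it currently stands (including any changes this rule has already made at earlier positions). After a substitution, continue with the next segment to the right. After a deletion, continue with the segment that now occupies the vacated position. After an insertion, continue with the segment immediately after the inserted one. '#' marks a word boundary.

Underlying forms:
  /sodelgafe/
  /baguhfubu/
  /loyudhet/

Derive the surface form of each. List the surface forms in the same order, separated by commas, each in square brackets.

[sozelgafe], [bahohfuvu], [loyuthet]

/sodelgafe/:
  Rule 1 Pre-h Lowering: no change — [sodelgafe]
  Rule 2 Regressive Voicing Assimilation: no change — [sodelgafe]
  Rule 3 Spirantization: [sodelgafe] → [sozelgafe]
/baguhfubu/:
  Rule 1 Pre-h Lowering: [baguhfubu] → [bagohfubu]
  Rule 2 Regressive Voicing Assimilation: no change — [bagohfubu]
  Rule 3 Spirantization: [bagohfubu] → [bahohfuvu]
/loyudhet/:
  Rule 1 Pre-h Lowering: no change — [loyudhet]
  Rule 2 Regressive Voicing Assimilation: [loyudhet] → [loyuthet]
  Rule 3 Spirantization: no change — [loyuthet]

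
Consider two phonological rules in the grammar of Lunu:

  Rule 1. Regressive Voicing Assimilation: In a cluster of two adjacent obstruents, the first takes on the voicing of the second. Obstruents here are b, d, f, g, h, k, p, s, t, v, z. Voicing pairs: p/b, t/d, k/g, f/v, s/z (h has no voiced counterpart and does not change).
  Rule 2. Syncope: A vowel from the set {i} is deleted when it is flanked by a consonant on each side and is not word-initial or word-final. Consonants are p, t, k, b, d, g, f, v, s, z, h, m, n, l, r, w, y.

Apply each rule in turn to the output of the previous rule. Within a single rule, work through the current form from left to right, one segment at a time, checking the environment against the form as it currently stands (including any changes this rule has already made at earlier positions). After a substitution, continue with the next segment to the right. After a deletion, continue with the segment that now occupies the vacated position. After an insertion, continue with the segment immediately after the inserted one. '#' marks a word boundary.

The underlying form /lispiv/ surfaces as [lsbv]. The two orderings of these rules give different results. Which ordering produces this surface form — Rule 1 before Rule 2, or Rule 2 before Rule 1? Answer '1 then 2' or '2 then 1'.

2 then 1

Order 1 then 2:
  1 Regressive Voicing Assimilation: no change — [lispiv]
  2 Syncope: [lispiv] → [lspv]
  result: [lspv]
Order 2 then 1:
  2 Syncope: [lispiv] → [lspv]
  1 Regressive Voicing Assimilation: [lspv] → [lsbv]
  result: [lsbv]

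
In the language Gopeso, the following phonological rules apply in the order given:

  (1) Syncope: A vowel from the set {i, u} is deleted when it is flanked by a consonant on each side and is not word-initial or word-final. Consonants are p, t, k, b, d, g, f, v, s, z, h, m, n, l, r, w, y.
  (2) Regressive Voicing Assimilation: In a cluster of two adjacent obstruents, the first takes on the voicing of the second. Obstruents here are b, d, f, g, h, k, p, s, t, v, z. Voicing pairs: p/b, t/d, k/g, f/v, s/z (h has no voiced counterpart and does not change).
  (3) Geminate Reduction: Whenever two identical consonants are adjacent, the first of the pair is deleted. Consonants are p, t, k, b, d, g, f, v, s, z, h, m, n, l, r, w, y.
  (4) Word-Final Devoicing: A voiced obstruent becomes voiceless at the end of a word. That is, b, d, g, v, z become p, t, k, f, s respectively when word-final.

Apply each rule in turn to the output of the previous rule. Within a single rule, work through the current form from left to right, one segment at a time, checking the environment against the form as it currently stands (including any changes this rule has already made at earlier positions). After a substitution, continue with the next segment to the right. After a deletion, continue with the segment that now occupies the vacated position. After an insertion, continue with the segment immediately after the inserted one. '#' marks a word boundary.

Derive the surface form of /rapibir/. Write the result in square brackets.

[rabr]

(1) Syncope: [rapibir] → [rapbr]
(2) Regressive Voicing Assimilation: [rapbr] → [rabbr]
(3) Geminate Reduction: [rabbr] → [rabr]
(4) Word-Final Devoicing: no change — [rabr]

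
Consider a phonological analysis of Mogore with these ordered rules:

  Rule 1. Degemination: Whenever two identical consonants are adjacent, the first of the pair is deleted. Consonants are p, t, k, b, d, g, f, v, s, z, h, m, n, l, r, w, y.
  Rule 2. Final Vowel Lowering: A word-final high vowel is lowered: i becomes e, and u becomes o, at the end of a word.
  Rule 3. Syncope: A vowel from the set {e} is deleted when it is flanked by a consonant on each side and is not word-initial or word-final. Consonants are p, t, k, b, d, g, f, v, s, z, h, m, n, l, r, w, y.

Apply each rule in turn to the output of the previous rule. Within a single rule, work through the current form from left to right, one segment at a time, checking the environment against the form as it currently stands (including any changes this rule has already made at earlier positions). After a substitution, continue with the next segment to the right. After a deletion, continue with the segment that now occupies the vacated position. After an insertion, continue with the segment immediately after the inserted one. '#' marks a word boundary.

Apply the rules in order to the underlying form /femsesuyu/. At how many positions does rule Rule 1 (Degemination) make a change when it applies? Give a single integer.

Rule 1 Degemination: no change — [femsesuyu]
Rule 2 Final Vowel Lowering: [femsesuyu] → [femsesuyo]
Rule 3 Syncope: [femsesuyo] → [fmssuyo]
Rule Rule 1 changed 0 position(s).

0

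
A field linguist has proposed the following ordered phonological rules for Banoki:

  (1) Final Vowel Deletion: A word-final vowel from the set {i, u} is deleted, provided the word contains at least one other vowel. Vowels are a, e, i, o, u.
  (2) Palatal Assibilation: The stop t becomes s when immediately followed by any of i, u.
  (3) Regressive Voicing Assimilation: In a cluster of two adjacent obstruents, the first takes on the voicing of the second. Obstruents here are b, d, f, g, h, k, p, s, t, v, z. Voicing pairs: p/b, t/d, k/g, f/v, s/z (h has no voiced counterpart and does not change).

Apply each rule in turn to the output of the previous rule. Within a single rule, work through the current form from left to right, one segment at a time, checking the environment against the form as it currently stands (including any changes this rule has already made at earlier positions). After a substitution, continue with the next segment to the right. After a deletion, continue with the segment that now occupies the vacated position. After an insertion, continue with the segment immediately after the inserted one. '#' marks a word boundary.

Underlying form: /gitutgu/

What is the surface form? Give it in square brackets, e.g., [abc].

(1) Final Vowel Deletion: [gitutgu] → [gitutg]
(2) Palatal Assibilation: [gitutg] → [gisutg]
(3) Regressive Voicing Assimilation: [gisutg] → [gisudg]

[gisudg]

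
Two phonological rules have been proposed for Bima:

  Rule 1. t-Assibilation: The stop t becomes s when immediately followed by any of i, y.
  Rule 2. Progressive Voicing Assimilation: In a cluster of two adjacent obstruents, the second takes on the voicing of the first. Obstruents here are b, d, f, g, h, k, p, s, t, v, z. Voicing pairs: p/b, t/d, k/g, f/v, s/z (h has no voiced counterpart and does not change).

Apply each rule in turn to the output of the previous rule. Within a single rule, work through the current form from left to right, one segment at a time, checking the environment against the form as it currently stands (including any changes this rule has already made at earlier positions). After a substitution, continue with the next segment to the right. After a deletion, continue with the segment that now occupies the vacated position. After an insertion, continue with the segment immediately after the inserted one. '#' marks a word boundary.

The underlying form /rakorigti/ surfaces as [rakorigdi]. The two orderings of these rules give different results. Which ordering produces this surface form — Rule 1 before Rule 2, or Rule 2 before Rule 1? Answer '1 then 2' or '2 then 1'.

Order 1 then 2:
  1 t-Assibilation: [rakorigti] → [rakorigsi]
  2 Progressive Voicing Assimilation: [rakorigsi] → [rakorigzi]
  result: [rakorigzi]
Order 2 then 1:
  2 Progressive Voicing Assimilation: [rakorigti] → [rakorigdi]
  1 t-Assibilation: no change — [rakorigdi]
  result: [rakorigdi]

2 then 1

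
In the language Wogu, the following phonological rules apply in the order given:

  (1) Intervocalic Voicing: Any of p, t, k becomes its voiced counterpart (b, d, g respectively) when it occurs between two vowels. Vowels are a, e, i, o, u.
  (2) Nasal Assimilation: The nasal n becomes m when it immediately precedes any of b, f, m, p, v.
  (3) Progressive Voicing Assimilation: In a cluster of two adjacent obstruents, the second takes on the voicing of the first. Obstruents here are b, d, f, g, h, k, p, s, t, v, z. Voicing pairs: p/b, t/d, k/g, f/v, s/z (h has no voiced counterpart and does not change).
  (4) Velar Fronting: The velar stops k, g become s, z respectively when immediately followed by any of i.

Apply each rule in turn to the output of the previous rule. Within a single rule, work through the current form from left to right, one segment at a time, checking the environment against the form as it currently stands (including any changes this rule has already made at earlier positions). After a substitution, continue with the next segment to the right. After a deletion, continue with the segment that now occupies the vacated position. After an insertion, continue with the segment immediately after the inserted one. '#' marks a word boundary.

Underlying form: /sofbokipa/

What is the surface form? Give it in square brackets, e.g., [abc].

[sofpoziba]

(1) Intervocalic Voicing: [sofbokipa] → [sofbogiba]
(2) Nasal Assimilation: no change — [sofbogiba]
(3) Progressive Voicing Assimilation: [sofbogiba] → [sofpogiba]
(4) Velar Fronting: [sofpogiba] → [sofpoziba]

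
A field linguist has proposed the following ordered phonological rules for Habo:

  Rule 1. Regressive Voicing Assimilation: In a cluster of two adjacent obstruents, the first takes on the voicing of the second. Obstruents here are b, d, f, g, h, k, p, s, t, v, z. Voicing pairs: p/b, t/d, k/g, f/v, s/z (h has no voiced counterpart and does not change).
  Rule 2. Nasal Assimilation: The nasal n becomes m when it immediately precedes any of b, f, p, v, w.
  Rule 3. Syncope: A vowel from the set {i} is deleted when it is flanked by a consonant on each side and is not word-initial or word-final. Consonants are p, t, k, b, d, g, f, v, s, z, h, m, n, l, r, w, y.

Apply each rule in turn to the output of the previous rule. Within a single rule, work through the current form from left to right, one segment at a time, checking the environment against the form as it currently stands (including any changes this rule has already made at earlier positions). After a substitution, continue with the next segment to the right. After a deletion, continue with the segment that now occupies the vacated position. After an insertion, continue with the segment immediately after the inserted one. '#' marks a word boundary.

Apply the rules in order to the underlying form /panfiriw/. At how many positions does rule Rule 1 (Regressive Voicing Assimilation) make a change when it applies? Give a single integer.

Rule 1 Regressive Voicing Assimilation: no change — [panfiriw]
Rule 2 Nasal Assimilation: [panfiriw] → [pamfiriw]
Rule 3 Syncope: [pamfiriw] → [pamfrw]
Rule Rule 1 changed 0 position(s).

0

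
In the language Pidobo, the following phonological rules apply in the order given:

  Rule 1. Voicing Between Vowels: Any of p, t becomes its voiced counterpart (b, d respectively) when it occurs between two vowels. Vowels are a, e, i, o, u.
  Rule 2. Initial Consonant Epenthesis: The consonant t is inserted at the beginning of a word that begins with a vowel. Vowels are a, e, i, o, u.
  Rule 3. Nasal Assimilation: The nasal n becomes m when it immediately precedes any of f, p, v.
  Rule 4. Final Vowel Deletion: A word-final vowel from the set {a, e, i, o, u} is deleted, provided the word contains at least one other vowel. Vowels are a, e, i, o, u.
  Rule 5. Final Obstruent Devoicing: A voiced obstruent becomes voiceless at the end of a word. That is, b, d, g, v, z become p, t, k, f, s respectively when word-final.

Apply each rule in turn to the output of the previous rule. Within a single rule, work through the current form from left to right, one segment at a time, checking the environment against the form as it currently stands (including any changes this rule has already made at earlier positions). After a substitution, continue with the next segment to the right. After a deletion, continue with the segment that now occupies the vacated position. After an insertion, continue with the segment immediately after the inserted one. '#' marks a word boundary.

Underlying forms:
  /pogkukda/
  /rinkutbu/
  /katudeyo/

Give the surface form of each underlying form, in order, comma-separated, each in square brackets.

[pogkukt], [rinkutp], [kadudey]

/pogkukda/:
  Rule 1 Voicing Between Vowels: no change — [pogkukda]
  Rule 2 Initial Consonant Epenthesis: no change — [pogkukda]
  Rule 3 Nasal Assimilation: no change — [pogkukda]
  Rule 4 Final Vowel Deletion: [pogkukda] → [pogkukd]
  Rule 5 Final Obstruent Devoicing: [pogkukd] → [pogkukt]
/rinkutbu/:
  Rule 1 Voicing Between Vowels: no change — [rinkutbu]
  Rule 2 Initial Consonant Epenthesis: no change — [rinkutbu]
  Rule 3 Nasal Assimilation: no change — [rinkutbu]
  Rule 4 Final Vowel Deletion: [rinkutbu] → [rinkutb]
  Rule 5 Final Obstruent Devoicing: [rinkutb] → [rinkutp]
/katudeyo/:
  Rule 1 Voicing Between Vowels: [katudeyo] → [kadudeyo]
  Rule 2 Initial Consonant Epenthesis: no change — [kadudeyo]
  Rule 3 Nasal Assimilation: no change — [kadudeyo]
  Rule 4 Final Vowel Deletion: [kadudeyo] → [kadudey]
  Rule 5 Final Obstruent Devoicing: no change — [kadudey]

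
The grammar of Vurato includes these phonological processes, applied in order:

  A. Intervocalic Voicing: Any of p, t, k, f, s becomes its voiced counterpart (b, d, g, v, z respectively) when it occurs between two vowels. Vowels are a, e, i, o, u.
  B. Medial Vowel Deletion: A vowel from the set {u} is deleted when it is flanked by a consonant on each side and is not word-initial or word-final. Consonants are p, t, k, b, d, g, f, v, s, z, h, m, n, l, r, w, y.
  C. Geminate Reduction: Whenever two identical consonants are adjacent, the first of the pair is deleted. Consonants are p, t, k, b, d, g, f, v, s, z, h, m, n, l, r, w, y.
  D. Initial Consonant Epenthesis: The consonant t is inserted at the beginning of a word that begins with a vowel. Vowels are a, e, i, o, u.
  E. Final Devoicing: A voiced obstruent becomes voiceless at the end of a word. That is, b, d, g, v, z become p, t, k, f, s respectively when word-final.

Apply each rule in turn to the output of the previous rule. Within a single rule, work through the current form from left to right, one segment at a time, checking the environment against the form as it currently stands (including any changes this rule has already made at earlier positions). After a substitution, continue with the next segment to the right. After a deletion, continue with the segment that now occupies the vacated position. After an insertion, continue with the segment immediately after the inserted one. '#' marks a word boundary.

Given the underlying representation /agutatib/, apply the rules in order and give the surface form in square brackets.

[tagdadip]

A Intervocalic Voicing: [agutatib] → [agudadib]
B Medial Vowel Deletion: [agudadib] → [agdadib]
C Geminate Reduction: no change — [agdadib]
D Initial Consonant Epenthesis: [agdadib] → [tagdadib]
E Final Devoicing: [tagdadib] → [tagdadip]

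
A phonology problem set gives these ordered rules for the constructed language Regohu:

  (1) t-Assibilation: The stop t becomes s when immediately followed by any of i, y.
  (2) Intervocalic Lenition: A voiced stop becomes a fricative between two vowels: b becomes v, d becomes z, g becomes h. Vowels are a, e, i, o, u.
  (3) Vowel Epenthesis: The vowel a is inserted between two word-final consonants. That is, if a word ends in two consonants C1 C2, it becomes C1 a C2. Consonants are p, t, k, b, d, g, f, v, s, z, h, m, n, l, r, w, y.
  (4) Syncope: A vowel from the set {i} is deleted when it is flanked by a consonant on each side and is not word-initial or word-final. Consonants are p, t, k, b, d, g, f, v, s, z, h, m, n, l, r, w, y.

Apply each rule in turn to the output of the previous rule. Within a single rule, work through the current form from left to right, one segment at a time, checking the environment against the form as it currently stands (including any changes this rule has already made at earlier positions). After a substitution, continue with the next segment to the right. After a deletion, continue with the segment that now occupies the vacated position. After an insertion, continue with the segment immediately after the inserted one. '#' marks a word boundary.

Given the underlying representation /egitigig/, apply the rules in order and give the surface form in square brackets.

(1) t-Assibilation: [egitigig] → [egisigig]
(2) Intervocalic Lenition: [egisigig] → [ehisihig]
(3) Vowel Epenthesis: no change — [ehisihig]
(4) Syncope: [ehisihig] → [ehshg]

[ehshg]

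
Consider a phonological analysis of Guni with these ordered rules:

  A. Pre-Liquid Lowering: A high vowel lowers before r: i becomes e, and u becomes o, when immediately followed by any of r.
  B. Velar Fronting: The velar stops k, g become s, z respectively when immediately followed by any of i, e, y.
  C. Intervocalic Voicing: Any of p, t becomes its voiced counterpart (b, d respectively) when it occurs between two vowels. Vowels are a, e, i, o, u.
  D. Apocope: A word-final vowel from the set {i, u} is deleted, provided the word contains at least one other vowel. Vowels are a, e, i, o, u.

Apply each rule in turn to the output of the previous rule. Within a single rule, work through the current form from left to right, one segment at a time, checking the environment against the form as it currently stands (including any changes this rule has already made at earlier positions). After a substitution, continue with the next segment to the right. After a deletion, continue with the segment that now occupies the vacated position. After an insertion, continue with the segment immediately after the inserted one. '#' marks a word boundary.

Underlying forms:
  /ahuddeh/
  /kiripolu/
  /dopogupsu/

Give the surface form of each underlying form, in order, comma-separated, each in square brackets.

[ahuddeh], [seribol], [dobogups]

/ahuddeh/:
  A Pre-Liquid Lowering: no change — [ahuddeh]
  B Velar Fronting: no change — [ahuddeh]
  C Intervocalic Voicing: no change — [ahuddeh]
  D Apocope: no change — [ahuddeh]
/kiripolu/:
  A Pre-Liquid Lowering: [kiripolu] → [keripolu]
  B Velar Fronting: [keripolu] → [seripolu]
  C Intervocalic Voicing: [seripolu] → [seribolu]
  D Apocope: [seribolu] → [seribol]
/dopogupsu/:
  A Pre-Liquid Lowering: no change — [dopogupsu]
  B Velar Fronting: no change — [dopogupsu]
  C Intervocalic Voicing: [dopogupsu] → [dobogupsu]
  D Apocope: [dobogupsu] → [dobogups]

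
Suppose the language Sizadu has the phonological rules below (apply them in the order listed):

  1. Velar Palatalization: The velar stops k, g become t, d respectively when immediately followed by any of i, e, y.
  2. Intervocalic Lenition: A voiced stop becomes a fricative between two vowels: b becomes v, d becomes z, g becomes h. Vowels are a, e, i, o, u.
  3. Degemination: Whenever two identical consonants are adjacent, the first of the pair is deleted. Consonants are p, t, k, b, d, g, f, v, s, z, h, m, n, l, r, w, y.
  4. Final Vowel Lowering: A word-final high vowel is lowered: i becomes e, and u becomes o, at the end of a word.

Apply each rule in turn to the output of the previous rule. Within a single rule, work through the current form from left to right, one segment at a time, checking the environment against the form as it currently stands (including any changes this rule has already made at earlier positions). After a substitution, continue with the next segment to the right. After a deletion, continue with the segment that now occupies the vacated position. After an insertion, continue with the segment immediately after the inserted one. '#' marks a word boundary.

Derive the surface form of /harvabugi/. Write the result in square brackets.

[harvavuze]

1 Velar Palatalization: [harvabugi] → [harvabudi]
2 Intervocalic Lenition: [harvabudi] → [harvavuzi]
3 Degemination: no change — [harvavuzi]
4 Final Vowel Lowering: [harvavuzi] → [harvavuze]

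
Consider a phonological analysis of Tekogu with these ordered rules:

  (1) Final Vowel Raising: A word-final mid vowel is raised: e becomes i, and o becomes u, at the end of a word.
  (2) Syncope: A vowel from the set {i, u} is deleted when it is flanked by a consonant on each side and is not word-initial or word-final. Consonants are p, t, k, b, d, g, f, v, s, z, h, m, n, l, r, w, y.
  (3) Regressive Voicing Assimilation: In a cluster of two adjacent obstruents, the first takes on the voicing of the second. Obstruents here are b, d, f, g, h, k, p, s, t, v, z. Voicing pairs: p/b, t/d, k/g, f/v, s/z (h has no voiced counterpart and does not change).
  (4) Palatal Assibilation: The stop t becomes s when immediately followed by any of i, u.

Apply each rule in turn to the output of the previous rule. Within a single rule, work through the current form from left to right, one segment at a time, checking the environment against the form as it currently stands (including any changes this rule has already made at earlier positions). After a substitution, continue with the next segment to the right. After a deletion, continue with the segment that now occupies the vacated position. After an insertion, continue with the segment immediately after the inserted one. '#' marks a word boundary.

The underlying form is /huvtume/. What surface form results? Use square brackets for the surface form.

(1) Final Vowel Raising: [huvtume] → [huvtumi]
(2) Syncope: [huvtumi] → [hvtmi]
(3) Regressive Voicing Assimilation: [hvtmi] → [hftmi]
(4) Palatal Assibilation: no change — [hftmi]

[hftmi]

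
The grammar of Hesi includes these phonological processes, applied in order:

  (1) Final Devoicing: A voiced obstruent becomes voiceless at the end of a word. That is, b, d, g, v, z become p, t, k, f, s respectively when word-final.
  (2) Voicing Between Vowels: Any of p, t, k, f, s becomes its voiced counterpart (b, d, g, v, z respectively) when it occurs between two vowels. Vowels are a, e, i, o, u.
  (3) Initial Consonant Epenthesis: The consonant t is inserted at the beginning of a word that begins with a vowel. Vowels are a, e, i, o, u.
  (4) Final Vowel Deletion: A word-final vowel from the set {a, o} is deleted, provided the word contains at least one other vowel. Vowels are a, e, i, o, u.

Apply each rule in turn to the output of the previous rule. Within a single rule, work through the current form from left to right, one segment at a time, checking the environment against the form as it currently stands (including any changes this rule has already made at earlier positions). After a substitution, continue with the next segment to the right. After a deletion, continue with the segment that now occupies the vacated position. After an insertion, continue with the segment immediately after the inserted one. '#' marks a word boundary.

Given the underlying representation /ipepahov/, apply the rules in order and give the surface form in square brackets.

[tibebahof]

(1) Final Devoicing: [ipepahov] → [ipepahof]
(2) Voicing Between Vowels: [ipepahof] → [ibebahof]
(3) Initial Consonant Epenthesis: [ibebahof] → [tibebahof]
(4) Final Vowel Deletion: no change — [tibebahof]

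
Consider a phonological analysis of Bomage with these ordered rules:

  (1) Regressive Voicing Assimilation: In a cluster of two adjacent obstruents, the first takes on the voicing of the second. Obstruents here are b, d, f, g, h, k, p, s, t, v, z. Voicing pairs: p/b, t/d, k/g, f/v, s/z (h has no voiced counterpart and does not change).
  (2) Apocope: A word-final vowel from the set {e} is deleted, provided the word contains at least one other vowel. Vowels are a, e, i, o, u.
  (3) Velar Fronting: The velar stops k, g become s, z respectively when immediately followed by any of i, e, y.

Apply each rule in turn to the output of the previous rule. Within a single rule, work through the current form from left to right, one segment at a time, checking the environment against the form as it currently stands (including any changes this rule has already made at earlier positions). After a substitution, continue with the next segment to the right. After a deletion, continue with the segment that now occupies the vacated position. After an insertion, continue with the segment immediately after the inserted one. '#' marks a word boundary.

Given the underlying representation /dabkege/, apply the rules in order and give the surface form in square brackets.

(1) Regressive Voicing Assimilation: [dabkege] → [dapkege]
(2) Apocope: [dapkege] → [dapkeg]
(3) Velar Fronting: [dapkeg] → [dapseg]

[dapseg]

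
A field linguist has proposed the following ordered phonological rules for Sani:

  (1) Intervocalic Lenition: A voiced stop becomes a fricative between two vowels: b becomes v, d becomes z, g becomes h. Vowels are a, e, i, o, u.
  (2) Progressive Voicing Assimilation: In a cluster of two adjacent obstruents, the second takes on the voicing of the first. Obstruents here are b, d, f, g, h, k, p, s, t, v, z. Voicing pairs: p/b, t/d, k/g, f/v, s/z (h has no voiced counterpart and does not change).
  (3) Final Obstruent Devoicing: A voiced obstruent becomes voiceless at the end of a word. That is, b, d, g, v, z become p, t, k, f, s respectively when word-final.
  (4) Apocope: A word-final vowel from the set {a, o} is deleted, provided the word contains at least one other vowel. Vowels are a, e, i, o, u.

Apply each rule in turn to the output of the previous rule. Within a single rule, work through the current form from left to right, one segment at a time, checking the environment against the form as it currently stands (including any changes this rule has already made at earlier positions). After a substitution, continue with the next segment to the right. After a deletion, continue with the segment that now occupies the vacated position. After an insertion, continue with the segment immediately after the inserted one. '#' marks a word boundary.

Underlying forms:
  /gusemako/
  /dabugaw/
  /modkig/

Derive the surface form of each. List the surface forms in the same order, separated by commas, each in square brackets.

/gusemako/:
  (1) Intervocalic Lenition: no change — [gusemako]
  (2) Progressive Voicing Assimilation: no change — [gusemako]
  (3) Final Obstruent Devoicing: no change — [gusemako]
  (4) Apocope: [gusemako] → [gusemak]
/dabugaw/:
  (1) Intervocalic Lenition: [dabugaw] → [davuhaw]
  (2) Progressive Voicing Assimilation: no change — [davuhaw]
  (3) Final Obstruent Devoicing: no change — [davuhaw]
  (4) Apocope: no change — [davuhaw]
/modkig/:
  (1) Intervocalic Lenition: no change — [modkig]
  (2) Progressive Voicing Assimilation: [modkig] → [modgig]
  (3) Final Obstruent Devoicing: [modgig] → [modgik]
  (4) Apocope: no change — [modgik]

[gusemak], [davuhaw], [modgik]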